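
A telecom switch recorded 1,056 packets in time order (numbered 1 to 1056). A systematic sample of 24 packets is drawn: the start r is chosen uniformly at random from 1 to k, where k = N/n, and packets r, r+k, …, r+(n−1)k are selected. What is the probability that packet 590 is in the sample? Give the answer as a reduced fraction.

k = 1056/24 = 44.
Packet 590 is selected iff r ≡ 590 (mod 44); exactly one such r in {1,…,44}.
Inclusion probability = 1/44.

1/44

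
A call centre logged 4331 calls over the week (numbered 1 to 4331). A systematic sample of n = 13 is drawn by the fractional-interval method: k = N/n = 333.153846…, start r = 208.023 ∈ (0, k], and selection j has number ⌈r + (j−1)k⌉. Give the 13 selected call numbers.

j=1: r + 0k = 208.023 → ⌈·⌉ = 209
j=2: r + 1k = 541.176846… → ⌈·⌉ = 542
j=3: r + 2k = 874.330692… → ⌈·⌉ = 875
j=4: r + 3k = 1207.484538… → ⌈·⌉ = 1208
j=5: r + 4k = 1540.638384… → ⌈·⌉ = 1541
j=6: r + 5k = 1873.792230… → ⌈·⌉ = 1874
j=7: r + 6k = 2206.946076… → ⌈·⌉ = 2207
j=8: r + 7k = 2540.099923… → ⌈·⌉ = 2541
j=9: r + 8k = 2873.253769… → ⌈·⌉ = 2874
j=10: r + 9k = 3206.407615… → ⌈·⌉ = 3207
j=11: r + 10k = 3539.561461… → ⌈·⌉ = 3540
j=12: r + 11k = 3872.715307… → ⌈·⌉ = 3873
j=13: r + 12k = 4205.869153… → ⌈·⌉ = 4206

209, 542, 875, 1208, 1541, 1874, 2207, 2541, 2874, 3207, 3540, 3873, 4206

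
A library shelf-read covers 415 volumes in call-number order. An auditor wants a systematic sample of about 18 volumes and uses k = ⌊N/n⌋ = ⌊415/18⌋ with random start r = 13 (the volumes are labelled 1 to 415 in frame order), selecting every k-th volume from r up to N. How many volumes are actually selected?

k = ⌊415/18⌋ = 23
Achieved size = ⌊(415 − 13)/23⌋ + 1 = ⌊402/23⌋ + 1 = 17 + 1 = 18
(last selection: 13 + 17×23 = 404 ≤ 415; next would be 427 > 415)

18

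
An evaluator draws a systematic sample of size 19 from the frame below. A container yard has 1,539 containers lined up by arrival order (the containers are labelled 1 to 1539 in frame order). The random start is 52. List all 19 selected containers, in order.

52, 133, 214, 295, 376, 457, 538, 619, 700, 781, 862, 943, 1024, 1105, 1186, 1267, 1348, 1429, 1510

k = N/n = 1539/19 = 81
container 1: 52
container 2: 52 + 81 = 133
container 3: 133 + 81 = 214
container 4: 214 + 81 = 295
container 5: 295 + 81 = 376
container 6: 376 + 81 = 457
container 7: 457 + 81 = 538
container 8: 538 + 81 = 619
container 9: 619 + 81 = 700
container 10: 700 + 81 = 781
container 11: 781 + 81 = 862
container 12: 862 + 81 = 943
container 13: 943 + 81 = 1024
container 14: 1024 + 81 = 1105
container 15: 1105 + 81 = 1186
container 16: 1186 + 81 = 1267
container 17: 1267 + 81 = 1348
container 18: 1348 + 81 = 1429
container 19: 1429 + 81 = 1510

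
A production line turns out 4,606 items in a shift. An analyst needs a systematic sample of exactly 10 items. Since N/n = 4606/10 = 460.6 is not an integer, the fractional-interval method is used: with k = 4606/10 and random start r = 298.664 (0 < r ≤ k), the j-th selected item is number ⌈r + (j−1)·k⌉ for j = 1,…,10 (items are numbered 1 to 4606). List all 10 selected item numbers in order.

299, 760, 1220, 1681, 2142, 2602, 3063, 3523, 3984, 4445

j=1: r + 0k = 298.664 → ⌈·⌉ = 299
j=2: r + 1k = 759.264 → ⌈·⌉ = 760
j=3: r + 2k = 1219.864 → ⌈·⌉ = 1220
j=4: r + 3k = 1680.464 → ⌈·⌉ = 1681
j=5: r + 4k = 2141.064 → ⌈·⌉ = 2142
j=6: r + 5k = 2601.664 → ⌈·⌉ = 2602
j=7: r + 6k = 3062.264 → ⌈·⌉ = 3063
j=8: r + 7k = 3522.864 → ⌈·⌉ = 3523
j=9: r + 8k = 3983.464 → ⌈·⌉ = 3984
j=10: r + 9k = 4444.064 → ⌈·⌉ = 4445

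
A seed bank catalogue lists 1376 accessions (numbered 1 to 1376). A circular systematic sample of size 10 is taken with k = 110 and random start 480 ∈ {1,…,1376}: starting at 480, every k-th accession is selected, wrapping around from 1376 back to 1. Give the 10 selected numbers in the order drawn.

480, 590, 700, 810, 920, 1030, 1140, 1250, 1360, 94

Selection 1: 480
Selection 2: 480 + 110 = 590
Selection 3: 590 + 110 = 700
Selection 4: 700 + 110 = 810
Selection 5: 810 + 110 = 920
Selection 6: 920 + 110 = 1030
Selection 7: 1030 + 110 = 1140
Selection 8: 1140 + 110 = 1250
Selection 9: 1250 + 110 = 1360
Selection 10: 1360 + 110 = 1470 → 1470 − 1376 = 94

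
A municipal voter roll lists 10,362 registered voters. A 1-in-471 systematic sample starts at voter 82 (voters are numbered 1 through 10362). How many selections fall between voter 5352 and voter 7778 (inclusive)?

k = 471
First selection ≥ 5352: 82 + ⌈(5352−82)/471⌉·471 = 82 + 12×471 = 5734
Last selection ≤ 7778: 82 + ⌊(7778−82)/471⌋·471 = 82 + 16×471 = 7618
Count = 16 − 12 + 1 = 5

5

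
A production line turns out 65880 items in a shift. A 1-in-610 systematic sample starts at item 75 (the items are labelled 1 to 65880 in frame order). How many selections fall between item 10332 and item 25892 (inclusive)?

k = 610
First selection ≥ 10332: 75 + ⌈(10332−75)/610⌉·610 = 75 + 17×610 = 10445
Last selection ≤ 25892: 75 + ⌊(25892−75)/610⌋·610 = 75 + 42×610 = 25695
Count = 42 − 17 + 1 = 26

26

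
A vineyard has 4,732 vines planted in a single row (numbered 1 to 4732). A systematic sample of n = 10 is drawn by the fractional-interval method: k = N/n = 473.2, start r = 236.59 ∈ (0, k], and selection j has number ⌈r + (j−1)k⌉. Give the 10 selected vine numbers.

j=1: r + 0k = 236.59 → ⌈·⌉ = 237
j=2: r + 1k = 709.79 → ⌈·⌉ = 710
j=3: r + 2k = 1182.99 → ⌈·⌉ = 1183
j=4: r + 3k = 1656.19 → ⌈·⌉ = 1657
j=5: r + 4k = 2129.39 → ⌈·⌉ = 2130
j=6: r + 5k = 2602.59 → ⌈·⌉ = 2603
j=7: r + 6k = 3075.79 → ⌈·⌉ = 3076
j=8: r + 7k = 3548.99 → ⌈·⌉ = 3549
j=9: r + 8k = 4022.19 → ⌈·⌉ = 4023
j=10: r + 9k = 4495.39 → ⌈·⌉ = 4496

237, 710, 1183, 1657, 2130, 2603, 3076, 3549, 4023, 4496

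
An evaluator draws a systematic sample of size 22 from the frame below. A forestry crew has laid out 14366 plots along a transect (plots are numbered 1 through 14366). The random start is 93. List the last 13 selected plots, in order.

k = N/n = 14366/22 = 653
10th selection = 93 + 9×653 = 5970
11th: 5970 + 653 = 6623
12th: 6623 + 653 = 7276
13th: 7276 + 653 = 7929
14th: 7929 + 653 = 8582
15th: 8582 + 653 = 9235
16th: 9235 + 653 = 9888
17th: 9888 + 653 = 10541
18th: 10541 + 653 = 11194
19th: 11194 + 653 = 11847
20th: 11847 + 653 = 12500
21st: 12500 + 653 = 13153
22nd: 13153 + 653 = 13806

5970, 6623, 7276, 7929, 8582, 9235, 9888, 10541, 11194, 11847, 12500, 13153, 13806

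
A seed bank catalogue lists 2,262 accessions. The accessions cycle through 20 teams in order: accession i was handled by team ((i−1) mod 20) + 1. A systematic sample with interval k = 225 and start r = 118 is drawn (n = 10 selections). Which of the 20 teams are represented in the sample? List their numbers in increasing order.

Consecutive selections differ by k = 225, so their team numbers differ by 225 mod 20 = 5.
gcd(225, 20) = 5, so the sample visits 20/5 = 4 distinct residues mod 20.
Start 118 is team 18; the teams hit are 3, 8, 13, 18.

3, 8, 13, 18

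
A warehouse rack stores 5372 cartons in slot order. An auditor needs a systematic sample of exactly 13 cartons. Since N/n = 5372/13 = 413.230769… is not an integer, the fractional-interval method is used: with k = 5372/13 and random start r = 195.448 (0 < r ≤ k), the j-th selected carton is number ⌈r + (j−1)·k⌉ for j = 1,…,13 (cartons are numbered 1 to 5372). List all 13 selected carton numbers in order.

196, 609, 1022, 1436, 1849, 2262, 2675, 3089, 3502, 3915, 4328, 4741, 5155

j=1: r + 0k = 195.448 → ⌈·⌉ = 196
j=2: r + 1k = 608.678769… → ⌈·⌉ = 609
j=3: r + 2k = 1021.909538… → ⌈·⌉ = 1022
j=4: r + 3k = 1435.140307… → ⌈·⌉ = 1436
j=5: r + 4k = 1848.371076… → ⌈·⌉ = 1849
j=6: r + 5k = 2261.601846… → ⌈·⌉ = 2262
j=7: r + 6k = 2674.832615… → ⌈·⌉ = 2675
j=8: r + 7k = 3088.063384… → ⌈·⌉ = 3089
j=9: r + 8k = 3501.294153… → ⌈·⌉ = 3502
j=10: r + 9k = 3914.524923… → ⌈·⌉ = 3915
j=11: r + 10k = 4327.755692… → ⌈·⌉ = 4328
j=12: r + 11k = 4740.986461… → ⌈·⌉ = 4741
j=13: r + 12k = 5154.217230… → ⌈·⌉ = 5155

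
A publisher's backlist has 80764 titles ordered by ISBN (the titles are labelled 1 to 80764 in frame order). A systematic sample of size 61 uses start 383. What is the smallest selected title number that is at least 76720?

k = 80764/61 = 1324
Steps past start: ⌈(76720 − 383)/1324⌉ = ⌈76337/1324⌉ = 58
Selected title: 383 + 58×1324 = 77175

77175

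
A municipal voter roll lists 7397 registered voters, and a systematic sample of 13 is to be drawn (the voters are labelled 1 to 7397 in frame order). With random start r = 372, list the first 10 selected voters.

k = N/n = 7397/13 = 569
voter 1: 372
voter 2: 372 + 569 = 941
voter 3: 941 + 569 = 1510
voter 4: 1510 + 569 = 2079
voter 5: 2079 + 569 = 2648
voter 6: 2648 + 569 = 3217
voter 7: 3217 + 569 = 3786
voter 8: 3786 + 569 = 4355
voter 9: 4355 + 569 = 4924
voter 10: 4924 + 569 = 5493

372, 941, 1510, 2079, 2648, 3217, 3786, 4355, 4924, 5493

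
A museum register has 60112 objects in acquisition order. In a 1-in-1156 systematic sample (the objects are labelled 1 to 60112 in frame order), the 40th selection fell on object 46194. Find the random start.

k = 1156
r = 46194 − (40−1)×1156 = 46194 − 45084 = 1110

1110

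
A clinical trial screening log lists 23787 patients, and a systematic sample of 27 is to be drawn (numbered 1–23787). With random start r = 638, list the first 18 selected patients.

k = N/n = 23787/27 = 881
patient 1: 638
patient 2: 638 + 881 = 1519
patient 3: 1519 + 881 = 2400
patient 4: 2400 + 881 = 3281
patient 5: 3281 + 881 = 4162
patient 6: 4162 + 881 = 5043
patient 7: 5043 + 881 = 5924
patient 8: 5924 + 881 = 6805
patient 9: 6805 + 881 = 7686
patient 10: 7686 + 881 = 8567
patient 11: 8567 + 881 = 9448
patient 12: 9448 + 881 = 10329
patient 13: 10329 + 881 = 11210
patient 14: 11210 + 881 = 12091
patient 15: 12091 + 881 = 12972
patient 16: 12972 + 881 = 13853
patient 17: 13853 + 881 = 14734
patient 18: 14734 + 881 = 15615

638, 1519, 2400, 3281, 4162, 5043, 5924, 6805, 7686, 8567, 9448, 10329, 11210, 12091, 12972, 13853, 14734, 15615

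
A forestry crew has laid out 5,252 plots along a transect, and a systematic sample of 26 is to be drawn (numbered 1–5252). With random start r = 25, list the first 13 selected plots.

k = N/n = 5252/26 = 202
plot 1: 25
plot 2: 25 + 202 = 227
plot 3: 227 + 202 = 429
plot 4: 429 + 202 = 631
plot 5: 631 + 202 = 833
plot 6: 833 + 202 = 1035
plot 7: 1035 + 202 = 1237
plot 8: 1237 + 202 = 1439
plot 9: 1439 + 202 = 1641
plot 10: 1641 + 202 = 1843
plot 11: 1843 + 202 = 2045
plot 12: 2045 + 202 = 2247
plot 13: 2247 + 202 = 2449

25, 227, 429, 631, 833, 1035, 1237, 1439, 1641, 1843, 2045, 2247, 2449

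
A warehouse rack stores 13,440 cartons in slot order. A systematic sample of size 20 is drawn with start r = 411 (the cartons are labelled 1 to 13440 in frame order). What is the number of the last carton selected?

k = 13440/20 = 672
20th selection = r + (20−1)·k = 411 + 19×672 = 411 + 12768 = 13179

13179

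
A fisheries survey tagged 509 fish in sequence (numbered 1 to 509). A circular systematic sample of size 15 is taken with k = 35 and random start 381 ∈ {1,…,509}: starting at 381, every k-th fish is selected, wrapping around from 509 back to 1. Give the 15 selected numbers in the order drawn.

Selection 1: 381
Selection 2: 381 + 35 = 416
Selection 3: 416 + 35 = 451
Selection 4: 451 + 35 = 486
Selection 5: 486 + 35 = 521 → 521 − 509 = 12
Selection 6: 12 + 35 = 47
Selection 7: 47 + 35 = 82
Selection 8: 82 + 35 = 117
Selection 9: 117 + 35 = 152
Selection 10: 152 + 35 = 187
Selection 11: 187 + 35 = 222
Selection 12: 222 + 35 = 257
Selection 13: 257 + 35 = 292
Selection 14: 292 + 35 = 327
Selection 15: 327 + 35 = 362

381, 416, 451, 486, 12, 47, 82, 117, 152, 187, 222, 257, 292, 327, 362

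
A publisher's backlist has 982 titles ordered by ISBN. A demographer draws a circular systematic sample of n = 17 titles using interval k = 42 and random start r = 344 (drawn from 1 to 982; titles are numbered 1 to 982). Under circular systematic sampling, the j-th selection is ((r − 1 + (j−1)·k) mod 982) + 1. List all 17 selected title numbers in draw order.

Selection 1: 344
Selection 2: 344 + 42 = 386
Selection 3: 386 + 42 = 428
Selection 4: 428 + 42 = 470
Selection 5: 470 + 42 = 512
Selection 6: 512 + 42 = 554
Selection 7: 554 + 42 = 596
Selection 8: 596 + 42 = 638
Selection 9: 638 + 42 = 680
Selection 10: 680 + 42 = 722
Selection 11: 722 + 42 = 764
Selection 12: 764 + 42 = 806
Selection 13: 806 + 42 = 848
Selection 14: 848 + 42 = 890
Selection 15: 890 + 42 = 932
Selection 16: 932 + 42 = 974
Selection 17: 974 + 42 = 1016 → 1016 − 982 = 34

344, 386, 428, 470, 512, 554, 596, 638, 680, 722, 764, 806, 848, 890, 932, 974, 34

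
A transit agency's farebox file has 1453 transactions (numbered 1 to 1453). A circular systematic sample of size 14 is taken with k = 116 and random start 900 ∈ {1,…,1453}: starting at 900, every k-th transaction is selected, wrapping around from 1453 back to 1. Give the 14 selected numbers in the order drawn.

Selection 1: 900
Selection 2: 900 + 116 = 1016
Selection 3: 1016 + 116 = 1132
Selection 4: 1132 + 116 = 1248
Selection 5: 1248 + 116 = 1364
Selection 6: 1364 + 116 = 1480 → 1480 − 1453 = 27
Selection 7: 27 + 116 = 143
Selection 8: 143 + 116 = 259
Selection 9: 259 + 116 = 375
Selection 10: 375 + 116 = 491
Selection 11: 491 + 116 = 607
Selection 12: 607 + 116 = 723
Selection 13: 723 + 116 = 839
Selection 14: 839 + 116 = 955

900, 1016, 1132, 1248, 1364, 27, 143, 259, 375, 491, 607, 723, 839, 955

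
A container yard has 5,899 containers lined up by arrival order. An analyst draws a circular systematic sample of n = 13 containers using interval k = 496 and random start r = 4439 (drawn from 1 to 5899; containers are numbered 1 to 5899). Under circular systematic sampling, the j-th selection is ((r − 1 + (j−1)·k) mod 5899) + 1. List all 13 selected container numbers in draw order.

Selection 1: 4439
Selection 2: 4439 + 496 = 4935
Selection 3: 4935 + 496 = 5431
Selection 4: 5431 + 496 = 5927 → 5927 − 5899 = 28
Selection 5: 28 + 496 = 524
Selection 6: 524 + 496 = 1020
Selection 7: 1020 + 496 = 1516
Selection 8: 1516 + 496 = 2012
Selection 9: 2012 + 496 = 2508
Selection 10: 2508 + 496 = 3004
Selection 11: 3004 + 496 = 3500
Selection 12: 3500 + 496 = 3996
Selection 13: 3996 + 496 = 4492

4439, 4935, 5431, 28, 524, 1020, 1516, 2012, 2508, 3004, 3500, 3996, 4492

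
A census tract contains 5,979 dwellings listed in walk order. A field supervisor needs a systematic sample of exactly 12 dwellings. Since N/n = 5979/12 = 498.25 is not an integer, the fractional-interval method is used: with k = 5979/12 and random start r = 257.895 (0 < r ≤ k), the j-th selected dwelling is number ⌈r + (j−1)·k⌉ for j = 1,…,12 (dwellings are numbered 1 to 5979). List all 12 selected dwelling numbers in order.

j=1: r + 0k = 257.895 → ⌈·⌉ = 258
j=2: r + 1k = 756.145 → ⌈·⌉ = 757
j=3: r + 2k = 1254.395 → ⌈·⌉ = 1255
j=4: r + 3k = 1752.645 → ⌈·⌉ = 1753
j=5: r + 4k = 2250.895 → ⌈·⌉ = 2251
j=6: r + 5k = 2749.145 → ⌈·⌉ = 2750
j=7: r + 6k = 3247.395 → ⌈·⌉ = 3248
j=8: r + 7k = 3745.645 → ⌈·⌉ = 3746
j=9: r + 8k = 4243.895 → ⌈·⌉ = 4244
j=10: r + 9k = 4742.145 → ⌈·⌉ = 4743
j=11: r + 10k = 5240.395 → ⌈·⌉ = 5241
j=12: r + 11k = 5738.645 → ⌈·⌉ = 5739

258, 757, 1255, 1753, 2251, 2750, 3248, 3746, 4244, 4743, 5241, 5739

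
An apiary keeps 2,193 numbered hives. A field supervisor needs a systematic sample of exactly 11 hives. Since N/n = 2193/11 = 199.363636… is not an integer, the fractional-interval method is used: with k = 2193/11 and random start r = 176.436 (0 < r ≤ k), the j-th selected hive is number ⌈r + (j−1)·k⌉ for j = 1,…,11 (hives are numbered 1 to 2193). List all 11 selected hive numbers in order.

j=1: r + 0k = 176.436 → ⌈·⌉ = 177
j=2: r + 1k = 375.799636… → ⌈·⌉ = 376
j=3: r + 2k = 575.163272… → ⌈·⌉ = 576
j=4: r + 3k = 774.526909… → ⌈·⌉ = 775
j=5: r + 4k = 973.890545… → ⌈·⌉ = 974
j=6: r + 5k = 1173.254181… → ⌈·⌉ = 1174
j=7: r + 6k = 1372.617818… → ⌈·⌉ = 1373
j=8: r + 7k = 1571.981454… → ⌈·⌉ = 1572
j=9: r + 8k = 1771.345090… → ⌈·⌉ = 1772
j=10: r + 9k = 1970.708727… → ⌈·⌉ = 1971
j=11: r + 10k = 2170.072363… → ⌈·⌉ = 2171

177, 376, 576, 775, 974, 1174, 1373, 1572, 1772, 1971, 2171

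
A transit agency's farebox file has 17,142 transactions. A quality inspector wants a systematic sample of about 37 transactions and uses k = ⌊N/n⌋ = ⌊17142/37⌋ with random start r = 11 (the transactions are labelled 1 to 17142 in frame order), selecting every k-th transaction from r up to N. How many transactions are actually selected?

k = ⌊17142/37⌋ = 463
Achieved size = ⌊(17142 − 11)/463⌋ + 1 = ⌊17131/463⌋ + 1 = 37 + 1 = 38
(last selection: 11 + 37×463 = 17142 ≤ 17142; next would be 17605 > 17142)

38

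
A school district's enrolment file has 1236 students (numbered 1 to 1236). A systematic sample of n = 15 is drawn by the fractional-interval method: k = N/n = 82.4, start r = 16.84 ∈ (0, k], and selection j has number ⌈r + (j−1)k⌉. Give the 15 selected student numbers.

j=1: r + 0k = 16.84 → ⌈·⌉ = 17
j=2: r + 1k = 99.24 → ⌈·⌉ = 100
j=3: r + 2k = 181.64 → ⌈·⌉ = 182
j=4: r + 3k = 264.04 → ⌈·⌉ = 265
j=5: r + 4k = 346.44 → ⌈·⌉ = 347
j=6: r + 5k = 428.84 → ⌈·⌉ = 429
j=7: r + 6k = 511.24 → ⌈·⌉ = 512
j=8: r + 7k = 593.64 → ⌈·⌉ = 594
j=9: r + 8k = 676.04 → ⌈·⌉ = 677
j=10: r + 9k = 758.44 → ⌈·⌉ = 759
j=11: r + 10k = 840.84 → ⌈·⌉ = 841
j=12: r + 11k = 923.24 → ⌈·⌉ = 924
j=13: r + 12k = 1005.64 → ⌈·⌉ = 1006
j=14: r + 13k = 1088.04 → ⌈·⌉ = 1089
j=15: r + 14k = 1170.44 → ⌈·⌉ = 1171

17, 100, 182, 265, 347, 429, 512, 594, 677, 759, 841, 924, 1006, 1089, 1171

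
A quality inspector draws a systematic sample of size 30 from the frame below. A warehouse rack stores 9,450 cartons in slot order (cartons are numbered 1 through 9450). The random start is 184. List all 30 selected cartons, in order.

184, 499, 814, 1129, 1444, 1759, 2074, 2389, 2704, 3019, 3334, 3649, 3964, 4279, 4594, 4909, 5224, 5539, 5854, 6169, 6484, 6799, 7114, 7429, 7744, 8059, 8374, 8689, 9004, 9319

k = N/n = 9450/30 = 315
carton 1: 184
carton 2: 184 + 315 = 499
carton 3: 499 + 315 = 814
carton 4: 814 + 315 = 1129
carton 5: 1129 + 315 = 1444
carton 6: 1444 + 315 = 1759
carton 7: 1759 + 315 = 2074
carton 8: 2074 + 315 = 2389
carton 9: 2389 + 315 = 2704
carton 10: 2704 + 315 = 3019
carton 11: 3019 + 315 = 3334
carton 12: 3334 + 315 = 3649
carton 13: 3649 + 315 = 3964
carton 14: 3964 + 315 = 4279
carton 15: 4279 + 315 = 4594
carton 16: 4594 + 315 = 4909
carton 17: 4909 + 315 = 5224
carton 18: 5224 + 315 = 5539
carton 19: 5539 + 315 = 5854
carton 20: 5854 + 315 = 6169
carton 21: 6169 + 315 = 6484
carton 22: 6484 + 315 = 6799
carton 23: 6799 + 315 = 7114
carton 24: 7114 + 315 = 7429
carton 25: 7429 + 315 = 7744
carton 26: 7744 + 315 = 8059
carton 27: 8059 + 315 = 8374
carton 28: 8374 + 315 = 8689
carton 29: 8689 + 315 = 9004
carton 30: 9004 + 315 = 9319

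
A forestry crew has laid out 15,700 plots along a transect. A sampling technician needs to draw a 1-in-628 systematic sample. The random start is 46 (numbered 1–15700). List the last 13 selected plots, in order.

13th selection = 46 + 12×628 = 7582
14th: 7582 + 628 = 8210
15th: 8210 + 628 = 8838
16th: 8838 + 628 = 9466
17th: 9466 + 628 = 10094
18th: 10094 + 628 = 10722
19th: 10722 + 628 = 11350
20th: 11350 + 628 = 11978
21st: 11978 + 628 = 12606
22nd: 12606 + 628 = 13234
23rd: 13234 + 628 = 13862
24th: 13862 + 628 = 14490
25th: 14490 + 628 = 15118

7582, 8210, 8838, 9466, 10094, 10722, 11350, 11978, 12606, 13234, 13862, 14490, 15118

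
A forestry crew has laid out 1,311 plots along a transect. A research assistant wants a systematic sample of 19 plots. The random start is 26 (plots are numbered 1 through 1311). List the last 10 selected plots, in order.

k = N/n = 1311/19 = 69
10th selection = 26 + 9×69 = 647
11th: 647 + 69 = 716
12th: 716 + 69 = 785
13th: 785 + 69 = 854
14th: 854 + 69 = 923
15th: 923 + 69 = 992
16th: 992 + 69 = 1061
17th: 1061 + 69 = 1130
18th: 1130 + 69 = 1199
19th: 1199 + 69 = 1268

647, 716, 785, 854, 923, 992, 1061, 1130, 1199, 1268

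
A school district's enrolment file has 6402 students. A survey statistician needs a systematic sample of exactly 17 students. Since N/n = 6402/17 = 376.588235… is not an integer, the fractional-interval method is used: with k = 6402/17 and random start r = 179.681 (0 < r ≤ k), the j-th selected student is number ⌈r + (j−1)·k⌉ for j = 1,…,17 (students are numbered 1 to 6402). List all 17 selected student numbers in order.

180, 557, 933, 1310, 1687, 2063, 2440, 2816, 3193, 3569, 3946, 4323, 4699, 5076, 5452, 5829, 6206

j=1: r + 0k = 179.681 → ⌈·⌉ = 180
j=2: r + 1k = 556.269235… → ⌈·⌉ = 557
j=3: r + 2k = 932.857470… → ⌈·⌉ = 933
j=4: r + 3k = 1309.445705… → ⌈·⌉ = 1310
j=5: r + 4k = 1686.033941… → ⌈·⌉ = 1687
j=6: r + 5k = 2062.622176… → ⌈·⌉ = 2063
j=7: r + 6k = 2439.210411… → ⌈·⌉ = 2440
j=8: r + 7k = 2815.798647… → ⌈·⌉ = 2816
j=9: r + 8k = 3192.386882… → ⌈·⌉ = 3193
j=10: r + 9k = 3568.975117… → ⌈·⌉ = 3569
j=11: r + 10k = 3945.563352… → ⌈·⌉ = 3946
j=12: r + 11k = 4322.151588… → ⌈·⌉ = 4323
j=13: r + 12k = 4698.739823… → ⌈·⌉ = 4699
j=14: r + 13k = 5075.328058… → ⌈·⌉ = 5076
j=15: r + 14k = 5451.916294… → ⌈·⌉ = 5452
j=16: r + 15k = 5828.504529… → ⌈·⌉ = 5829
j=17: r + 16k = 6205.092764… → ⌈·⌉ = 6206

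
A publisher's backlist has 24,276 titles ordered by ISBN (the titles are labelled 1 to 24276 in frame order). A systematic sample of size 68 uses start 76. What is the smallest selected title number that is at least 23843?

23995

k = 24276/68 = 357
Steps past start: ⌈(23843 − 76)/357⌉ = ⌈23767/357⌉ = 67
Selected title: 76 + 67×357 = 23995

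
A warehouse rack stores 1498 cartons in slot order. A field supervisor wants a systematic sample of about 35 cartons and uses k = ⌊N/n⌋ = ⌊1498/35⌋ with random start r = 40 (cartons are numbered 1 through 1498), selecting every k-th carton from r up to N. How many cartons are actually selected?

35

k = ⌊1498/35⌋ = 42
Achieved size = ⌊(1498 − 40)/42⌋ + 1 = ⌊1458/42⌋ + 1 = 34 + 1 = 35
(last selection: 40 + 34×42 = 1468 ≤ 1498; next would be 1510 > 1498)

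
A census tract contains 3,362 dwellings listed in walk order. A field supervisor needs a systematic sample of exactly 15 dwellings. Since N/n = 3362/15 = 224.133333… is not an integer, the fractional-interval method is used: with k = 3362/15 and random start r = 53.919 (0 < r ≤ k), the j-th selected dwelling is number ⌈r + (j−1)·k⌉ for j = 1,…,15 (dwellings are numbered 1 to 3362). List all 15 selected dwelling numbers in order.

j=1: r + 0k = 53.919 → ⌈·⌉ = 54
j=2: r + 1k = 278.052333… → ⌈·⌉ = 279
j=3: r + 2k = 502.185666… → ⌈·⌉ = 503
j=4: r + 3k = 726.319 → ⌈·⌉ = 727
j=5: r + 4k = 950.452333… → ⌈·⌉ = 951
j=6: r + 5k = 1174.585666… → ⌈·⌉ = 1175
j=7: r + 6k = 1398.719 → ⌈·⌉ = 1399
j=8: r + 7k = 1622.852333… → ⌈·⌉ = 1623
j=9: r + 8k = 1846.985666… → ⌈·⌉ = 1847
j=10: r + 9k = 2071.119 → ⌈·⌉ = 2072
j=11: r + 10k = 2295.252333… → ⌈·⌉ = 2296
j=12: r + 11k = 2519.385666… → ⌈·⌉ = 2520
j=13: r + 12k = 2743.519 → ⌈·⌉ = 2744
j=14: r + 13k = 2967.652333… → ⌈·⌉ = 2968
j=15: r + 14k = 3191.785666… → ⌈·⌉ = 3192

54, 279, 503, 727, 951, 1175, 1399, 1623, 1847, 2072, 2296, 2520, 2744, 2968, 3192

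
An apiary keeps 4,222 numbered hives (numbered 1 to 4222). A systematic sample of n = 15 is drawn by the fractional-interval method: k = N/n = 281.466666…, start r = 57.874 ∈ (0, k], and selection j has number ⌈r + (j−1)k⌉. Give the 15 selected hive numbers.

58, 340, 621, 903, 1184, 1466, 1747, 2029, 2310, 2592, 2873, 3155, 3436, 3717, 3999

j=1: r + 0k = 57.874 → ⌈·⌉ = 58
j=2: r + 1k = 339.340666… → ⌈·⌉ = 340
j=3: r + 2k = 620.807333… → ⌈·⌉ = 621
j=4: r + 3k = 902.274 → ⌈·⌉ = 903
j=5: r + 4k = 1183.740666… → ⌈·⌉ = 1184
j=6: r + 5k = 1465.207333… → ⌈·⌉ = 1466
j=7: r + 6k = 1746.674 → ⌈·⌉ = 1747
j=8: r + 7k = 2028.140666… → ⌈·⌉ = 2029
j=9: r + 8k = 2309.607333… → ⌈·⌉ = 2310
j=10: r + 9k = 2591.074 → ⌈·⌉ = 2592
j=11: r + 10k = 2872.540666… → ⌈·⌉ = 2873
j=12: r + 11k = 3154.007333… → ⌈·⌉ = 3155
j=13: r + 12k = 3435.474 → ⌈·⌉ = 3436
j=14: r + 13k = 3716.940666… → ⌈·⌉ = 3717
j=15: r + 14k = 3998.407333… → ⌈·⌉ = 3999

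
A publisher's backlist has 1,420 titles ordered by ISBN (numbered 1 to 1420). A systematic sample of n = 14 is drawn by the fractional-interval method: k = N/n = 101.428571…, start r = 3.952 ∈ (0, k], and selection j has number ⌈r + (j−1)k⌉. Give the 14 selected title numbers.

4, 106, 207, 309, 410, 512, 613, 714, 816, 917, 1019, 1120, 1222, 1323

j=1: r + 0k = 3.952 → ⌈·⌉ = 4
j=2: r + 1k = 105.380571… → ⌈·⌉ = 106
j=3: r + 2k = 206.809142… → ⌈·⌉ = 207
j=4: r + 3k = 308.237714… → ⌈·⌉ = 309
j=5: r + 4k = 409.666285… → ⌈·⌉ = 410
j=6: r + 5k = 511.094857… → ⌈·⌉ = 512
j=7: r + 6k = 612.523428… → ⌈·⌉ = 613
j=8: r + 7k = 713.952 → ⌈·⌉ = 714
j=9: r + 8k = 815.380571… → ⌈·⌉ = 816
j=10: r + 9k = 916.809142… → ⌈·⌉ = 917
j=11: r + 10k = 1018.237714… → ⌈·⌉ = 1019
j=12: r + 11k = 1119.666285… → ⌈·⌉ = 1120
j=13: r + 12k = 1221.094857… → ⌈·⌉ = 1222
j=14: r + 13k = 1322.523428… → ⌈·⌉ = 1323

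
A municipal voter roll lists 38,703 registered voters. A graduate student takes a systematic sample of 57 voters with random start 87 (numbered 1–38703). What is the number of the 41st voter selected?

k = 38703/57 = 679
41st selection = r + (41−1)·k = 87 + 40×679 = 87 + 27160 = 27247

27247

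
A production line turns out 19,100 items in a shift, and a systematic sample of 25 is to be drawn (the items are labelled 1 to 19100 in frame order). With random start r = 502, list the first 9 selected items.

502, 1266, 2030, 2794, 3558, 4322, 5086, 5850, 6614

k = N/n = 19100/25 = 764
item 1: 502
item 2: 502 + 764 = 1266
item 3: 1266 + 764 = 2030
item 4: 2030 + 764 = 2794
item 5: 2794 + 764 = 3558
item 6: 3558 + 764 = 4322
item 7: 4322 + 764 = 5086
item 8: 5086 + 764 = 5850
item 9: 5850 + 764 = 6614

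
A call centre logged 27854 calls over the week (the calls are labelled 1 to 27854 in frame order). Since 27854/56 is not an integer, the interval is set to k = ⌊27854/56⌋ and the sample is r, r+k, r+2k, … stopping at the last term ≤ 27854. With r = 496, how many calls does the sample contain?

56

k = ⌊27854/56⌋ = 497
Achieved size = ⌊(27854 − 496)/497⌋ + 1 = ⌊27358/497⌋ + 1 = 55 + 1 = 56
(last selection: 496 + 55×497 = 27831 ≤ 27854; next would be 28328 > 27854)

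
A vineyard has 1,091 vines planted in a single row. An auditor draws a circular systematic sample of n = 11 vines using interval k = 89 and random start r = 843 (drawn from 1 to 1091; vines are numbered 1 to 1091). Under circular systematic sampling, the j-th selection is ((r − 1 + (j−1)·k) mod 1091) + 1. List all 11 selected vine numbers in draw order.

843, 932, 1021, 19, 108, 197, 286, 375, 464, 553, 642

Selection 1: 843
Selection 2: 843 + 89 = 932
Selection 3: 932 + 89 = 1021
Selection 4: 1021 + 89 = 1110 → 1110 − 1091 = 19
Selection 5: 19 + 89 = 108
Selection 6: 108 + 89 = 197
Selection 7: 197 + 89 = 286
Selection 8: 286 + 89 = 375
Selection 9: 375 + 89 = 464
Selection 10: 464 + 89 = 553
Selection 11: 553 + 89 = 642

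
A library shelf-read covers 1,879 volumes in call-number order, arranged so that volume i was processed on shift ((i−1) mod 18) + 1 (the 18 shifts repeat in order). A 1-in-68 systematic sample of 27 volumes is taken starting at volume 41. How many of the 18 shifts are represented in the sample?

9

Consecutive selections differ by k = 68, so their shift numbers differ by 68 mod 18 = 14.
gcd(68, 18) = 2, so the sample visits 18/2 = 9 distinct residues mod 18.
Start 41 is shift 5; the shifts hit are 1, 3, 5, 7, 9, 11, 13, 15, 17.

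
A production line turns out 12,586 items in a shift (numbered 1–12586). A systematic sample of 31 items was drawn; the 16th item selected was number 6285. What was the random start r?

k = 12586/31 = 406
r = 6285 − (16−1)×406 = 6285 − 6090 = 195

195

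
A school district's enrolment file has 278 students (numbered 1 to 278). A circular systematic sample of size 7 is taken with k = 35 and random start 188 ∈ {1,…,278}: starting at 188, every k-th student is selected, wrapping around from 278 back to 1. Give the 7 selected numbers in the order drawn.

188, 223, 258, 15, 50, 85, 120

Selection 1: 188
Selection 2: 188 + 35 = 223
Selection 3: 223 + 35 = 258
Selection 4: 258 + 35 = 293 → 293 − 278 = 15
Selection 5: 15 + 35 = 50
Selection 6: 50 + 35 = 85
Selection 7: 85 + 35 = 120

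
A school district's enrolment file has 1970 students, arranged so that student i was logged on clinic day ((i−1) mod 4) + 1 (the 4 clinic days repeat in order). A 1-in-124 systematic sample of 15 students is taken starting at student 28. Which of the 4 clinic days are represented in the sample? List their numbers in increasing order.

4

Consecutive selections differ by k = 124, so their clinic day numbers differ by 124 mod 4 = 0.
gcd(124, 4) = 4, so the sample visits 4/4 = 1 distinct residues mod 4.
Start 28 is clinic day 4; the clinic days hit are 4.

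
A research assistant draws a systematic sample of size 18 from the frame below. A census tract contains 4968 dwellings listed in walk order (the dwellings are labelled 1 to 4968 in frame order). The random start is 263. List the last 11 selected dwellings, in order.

k = N/n = 4968/18 = 276
8th selection = 263 + 7×276 = 2195
9th: 2195 + 276 = 2471
10th: 2471 + 276 = 2747
11th: 2747 + 276 = 3023
12th: 3023 + 276 = 3299
13th: 3299 + 276 = 3575
14th: 3575 + 276 = 3851
15th: 3851 + 276 = 4127
16th: 4127 + 276 = 4403
17th: 4403 + 276 = 4679
18th: 4679 + 276 = 4955

2195, 2471, 2747, 3023, 3299, 3575, 3851, 4127, 4403, 4679, 4955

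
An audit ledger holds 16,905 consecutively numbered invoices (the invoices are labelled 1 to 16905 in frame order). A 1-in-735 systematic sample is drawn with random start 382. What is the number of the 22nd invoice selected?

k = 735
22nd selection = r + (22−1)·k = 382 + 21×735 = 382 + 15435 = 15817

15817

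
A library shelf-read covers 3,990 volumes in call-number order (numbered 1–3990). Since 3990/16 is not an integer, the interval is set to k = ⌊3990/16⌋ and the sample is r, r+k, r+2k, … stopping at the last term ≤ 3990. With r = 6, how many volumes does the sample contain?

17

k = ⌊3990/16⌋ = 249
Achieved size = ⌊(3990 − 6)/249⌋ + 1 = ⌊3984/249⌋ + 1 = 16 + 1 = 17
(last selection: 6 + 16×249 = 3990 ≤ 3990; next would be 4239 > 3990)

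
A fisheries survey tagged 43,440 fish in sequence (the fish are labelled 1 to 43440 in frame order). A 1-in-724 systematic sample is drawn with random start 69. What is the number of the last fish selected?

42785

k = 724
60th selection = r + (60−1)·k = 69 + 59×724 = 69 + 42716 = 42785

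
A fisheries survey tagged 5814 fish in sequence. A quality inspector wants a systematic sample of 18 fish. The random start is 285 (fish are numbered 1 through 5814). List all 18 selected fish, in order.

k = N/n = 5814/18 = 323
fish 1: 285
fish 2: 285 + 323 = 608
fish 3: 608 + 323 = 931
fish 4: 931 + 323 = 1254
fish 5: 1254 + 323 = 1577
fish 6: 1577 + 323 = 1900
fish 7: 1900 + 323 = 2223
fish 8: 2223 + 323 = 2546
fish 9: 2546 + 323 = 2869
fish 10: 2869 + 323 = 3192
fish 11: 3192 + 323 = 3515
fish 12: 3515 + 323 = 3838
fish 13: 3838 + 323 = 4161
fish 14: 4161 + 323 = 4484
fish 15: 4484 + 323 = 4807
fish 16: 4807 + 323 = 5130
fish 17: 5130 + 323 = 5453
fish 18: 5453 + 323 = 5776

285, 608, 931, 1254, 1577, 1900, 2223, 2546, 2869, 3192, 3515, 3838, 4161, 4484, 4807, 5130, 5453, 5776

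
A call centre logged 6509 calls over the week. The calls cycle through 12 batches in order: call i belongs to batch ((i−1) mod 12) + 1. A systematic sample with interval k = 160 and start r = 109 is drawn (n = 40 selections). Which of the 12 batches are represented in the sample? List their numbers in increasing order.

1, 5, 9

Consecutive selections differ by k = 160, so their batch numbers differ by 160 mod 12 = 4.
gcd(160, 12) = 4, so the sample visits 12/4 = 3 distinct residues mod 12.
Start 109 is batch 1; the batches hit are 1, 5, 9.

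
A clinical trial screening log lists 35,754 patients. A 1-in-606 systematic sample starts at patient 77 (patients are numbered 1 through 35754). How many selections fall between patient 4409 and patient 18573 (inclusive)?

23

k = 606
First selection ≥ 4409: 77 + ⌈(4409−77)/606⌉·606 = 77 + 8×606 = 4925
Last selection ≤ 18573: 77 + ⌊(18573−77)/606⌋·606 = 77 + 30×606 = 18257
Count = 30 − 8 + 1 = 23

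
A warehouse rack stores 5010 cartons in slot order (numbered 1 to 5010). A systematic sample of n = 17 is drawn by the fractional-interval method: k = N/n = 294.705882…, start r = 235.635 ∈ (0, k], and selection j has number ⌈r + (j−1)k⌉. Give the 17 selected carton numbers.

j=1: r + 0k = 235.635 → ⌈·⌉ = 236
j=2: r + 1k = 530.340882… → ⌈·⌉ = 531
j=3: r + 2k = 825.046764… → ⌈·⌉ = 826
j=4: r + 3k = 1119.752647… → ⌈·⌉ = 1120
j=5: r + 4k = 1414.458529… → ⌈·⌉ = 1415
j=6: r + 5k = 1709.164411… → ⌈·⌉ = 1710
j=7: r + 6k = 2003.870294… → ⌈·⌉ = 2004
j=8: r + 7k = 2298.576176… → ⌈·⌉ = 2299
j=9: r + 8k = 2593.282058… → ⌈·⌉ = 2594
j=10: r + 9k = 2887.987941… → ⌈·⌉ = 2888
j=11: r + 10k = 3182.693823… → ⌈·⌉ = 3183
j=12: r + 11k = 3477.399705… → ⌈·⌉ = 3478
j=13: r + 12k = 3772.105588… → ⌈·⌉ = 3773
j=14: r + 13k = 4066.811470… → ⌈·⌉ = 4067
j=15: r + 14k = 4361.517352… → ⌈·⌉ = 4362
j=16: r + 15k = 4656.223235… → ⌈·⌉ = 4657
j=17: r + 16k = 4950.929117… → ⌈·⌉ = 4951

236, 531, 826, 1120, 1415, 1710, 2004, 2299, 2594, 2888, 3183, 3478, 3773, 4067, 4362, 4657, 4951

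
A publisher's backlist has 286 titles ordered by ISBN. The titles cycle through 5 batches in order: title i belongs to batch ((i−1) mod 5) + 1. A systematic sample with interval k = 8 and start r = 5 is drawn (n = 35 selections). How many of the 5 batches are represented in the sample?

Consecutive selections differ by k = 8, so their batch numbers differ by 8 mod 5 = 3.
gcd(8, 5) = 1, so the sample visits 5/1 = 5 distinct residues mod 5.
Start 5 is batch 5; the batches hit are 1, 2, 3, 4, 5.

5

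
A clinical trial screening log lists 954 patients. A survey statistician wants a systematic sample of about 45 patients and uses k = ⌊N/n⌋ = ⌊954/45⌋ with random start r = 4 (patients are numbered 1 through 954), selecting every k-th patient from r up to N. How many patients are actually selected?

46

k = ⌊954/45⌋ = 21
Achieved size = ⌊(954 − 4)/21⌋ + 1 = ⌊950/21⌋ + 1 = 45 + 1 = 46
(last selection: 4 + 45×21 = 949 ≤ 954; next would be 970 > 954)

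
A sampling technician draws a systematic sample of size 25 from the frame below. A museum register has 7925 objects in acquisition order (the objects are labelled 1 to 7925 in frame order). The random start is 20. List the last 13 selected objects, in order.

3824, 4141, 4458, 4775, 5092, 5409, 5726, 6043, 6360, 6677, 6994, 7311, 7628

k = N/n = 7925/25 = 317
13th selection = 20 + 12×317 = 3824
14th: 3824 + 317 = 4141
15th: 4141 + 317 = 4458
16th: 4458 + 317 = 4775
17th: 4775 + 317 = 5092
18th: 5092 + 317 = 5409
19th: 5409 + 317 = 5726
20th: 5726 + 317 = 6043
21st: 6043 + 317 = 6360
22nd: 6360 + 317 = 6677
23rd: 6677 + 317 = 6994
24th: 6994 + 317 = 7311
25th: 7311 + 317 = 7628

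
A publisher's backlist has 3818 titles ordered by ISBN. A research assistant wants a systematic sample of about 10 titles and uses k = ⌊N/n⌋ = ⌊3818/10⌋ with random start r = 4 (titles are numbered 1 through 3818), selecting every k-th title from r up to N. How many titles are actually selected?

11

k = ⌊3818/10⌋ = 381
Achieved size = ⌊(3818 − 4)/381⌋ + 1 = ⌊3814/381⌋ + 1 = 10 + 1 = 11
(last selection: 4 + 10×381 = 3814 ≤ 3818; next would be 4195 > 3818)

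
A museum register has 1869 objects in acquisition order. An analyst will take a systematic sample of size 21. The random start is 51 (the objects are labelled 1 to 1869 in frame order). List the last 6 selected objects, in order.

1386, 1475, 1564, 1653, 1742, 1831

k = N/n = 1869/21 = 89
16th selection = 51 + 15×89 = 1386
17th: 1386 + 89 = 1475
18th: 1475 + 89 = 1564
19th: 1564 + 89 = 1653
20th: 1653 + 89 = 1742
21st: 1742 + 89 = 1831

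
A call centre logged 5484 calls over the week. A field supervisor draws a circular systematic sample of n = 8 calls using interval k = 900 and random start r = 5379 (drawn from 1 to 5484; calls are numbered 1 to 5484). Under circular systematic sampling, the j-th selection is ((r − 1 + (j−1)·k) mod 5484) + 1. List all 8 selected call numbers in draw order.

Selection 1: 5379
Selection 2: 5379 + 900 = 6279 → 6279 − 5484 = 795
Selection 3: 795 + 900 = 1695
Selection 4: 1695 + 900 = 2595
Selection 5: 2595 + 900 = 3495
Selection 6: 3495 + 900 = 4395
Selection 7: 4395 + 900 = 5295
Selection 8: 5295 + 900 = 6195 → 6195 − 5484 = 711

5379, 795, 1695, 2595, 3495, 4395, 5295, 711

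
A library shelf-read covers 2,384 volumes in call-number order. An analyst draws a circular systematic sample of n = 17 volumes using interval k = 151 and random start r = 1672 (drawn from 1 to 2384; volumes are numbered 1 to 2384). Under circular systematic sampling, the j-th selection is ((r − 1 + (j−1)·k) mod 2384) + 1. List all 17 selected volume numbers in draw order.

1672, 1823, 1974, 2125, 2276, 43, 194, 345, 496, 647, 798, 949, 1100, 1251, 1402, 1553, 1704

Selection 1: 1672
Selection 2: 1672 + 151 = 1823
Selection 3: 1823 + 151 = 1974
Selection 4: 1974 + 151 = 2125
Selection 5: 2125 + 151 = 2276
Selection 6: 2276 + 151 = 2427 → 2427 − 2384 = 43
Selection 7: 43 + 151 = 194
Selection 8: 194 + 151 = 345
Selection 9: 345 + 151 = 496
Selection 10: 496 + 151 = 647
Selection 11: 647 + 151 = 798
Selection 12: 798 + 151 = 949
Selection 13: 949 + 151 = 1100
Selection 14: 1100 + 151 = 1251
Selection 15: 1251 + 151 = 1402
Selection 16: 1402 + 151 = 1553
Selection 17: 1553 + 151 = 1704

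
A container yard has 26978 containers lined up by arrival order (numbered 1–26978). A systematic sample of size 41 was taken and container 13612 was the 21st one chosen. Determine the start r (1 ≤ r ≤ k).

452

k = 26978/41 = 658
r = 13612 − (21−1)×658 = 13612 − 13160 = 452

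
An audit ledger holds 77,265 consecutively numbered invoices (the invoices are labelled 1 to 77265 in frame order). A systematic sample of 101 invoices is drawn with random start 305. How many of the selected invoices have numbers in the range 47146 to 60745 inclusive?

k = 77265/101 = 765
First selection ≥ 47146: 305 + ⌈(47146−305)/765⌉·765 = 305 + 62×765 = 47735
Last selection ≤ 60745: 305 + ⌊(60745−305)/765⌋·765 = 305 + 79×765 = 60740
Count = 79 − 62 + 1 = 18

18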